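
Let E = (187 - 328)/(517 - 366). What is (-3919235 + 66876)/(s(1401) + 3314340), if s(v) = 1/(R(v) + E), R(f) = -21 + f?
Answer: -114601626543/98596406773 ≈ -1.1623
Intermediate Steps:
E = -141/151 ≈ -0.93377
s(v) = 1/(-3312/151 + v) (s(v) = 1/((-21 + v) - 141/151) = 1/(-3312/151 + v))
(-3919235 + 66876)/(s(1401) + 3314340) = (-3919235 + 66876)/(151/(-3312 + 151*1401) + 3314340) = -3852359/(151/(-3312 + 211551) + 3314340) = -3852359/(151/208239 + 3314340) = -3852359/690174847411/208239 = -3852359*208239/690174847411 = -114601626543/98596406773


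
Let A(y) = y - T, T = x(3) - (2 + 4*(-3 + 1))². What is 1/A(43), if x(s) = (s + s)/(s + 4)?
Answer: 7/547 ≈ 0.012797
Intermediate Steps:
x(s) = 2*s/(4 + s) (x(s) = (2*s)/(4 + s) = 2*s/(4 + s))
T = -246/7 (T = 2*3/(4 + 3) - (2 + 4*(-3 + 1))² = 2*3/7 - (2 + 4*(-2))² = 2*3*(⅐) - (2 - 8)² = 6/7 - 1*(-6)² = 6/7 - 1*36 = 6/7 - 36 = -246/7 ≈ -35.143)
A(y) = 246/7 + y (A(y) = y - 1*(-246/7) = y + 246/7 = 246/7 + y)
1/A(43) = 1/(246/7 + 43) = 1/(547/7) = 7/547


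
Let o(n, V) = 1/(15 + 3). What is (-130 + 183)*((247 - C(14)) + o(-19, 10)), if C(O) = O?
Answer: 222335/18 ≈ 12352.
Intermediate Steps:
o(n, V) = 1/18
(-130 + 183)*((247 - C(14)) + o(-19, 10)) = (-130 + 183)*((247 - 1*14) + 1/18) = 53*((247 - 14) + 1/18) = 53*(233 + 1/18) = 53*(4195/18) = 222335/18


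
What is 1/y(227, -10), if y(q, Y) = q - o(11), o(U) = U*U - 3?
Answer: 1/109 ≈ 0.0091743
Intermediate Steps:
o(U) = -3 + U² (o(U) = U² - 3 = -3 + U²)
y(q, Y) = -118 + q (y(q, Y) = q - (-3 + 11²) = q - (-3 + 121) = q - 1*118 = q - 118 = -118 + q)
1/y(227, -10) = 1/(-118 + 227) = 1/109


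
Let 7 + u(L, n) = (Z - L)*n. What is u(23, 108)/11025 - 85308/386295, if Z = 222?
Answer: 2803439/1622439 ≈ 1.7279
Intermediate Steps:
u(L, n) = -7 + n*(222 - L) (u(L, n) = -7 + (222 - L)*n = -7 + n*(222 - L))
u(23, 108)/11025 - 85308/386295 = (-7 + 222*108 - 1*23*108)/11025 - 85308/386295 = (-7 + 23976 - 2484)*(1/11025) - 85308*1/386295 = 21485*(1/11025) - 28436/128765 = 4297/2205 - 28436/128765 = 2803439/1622439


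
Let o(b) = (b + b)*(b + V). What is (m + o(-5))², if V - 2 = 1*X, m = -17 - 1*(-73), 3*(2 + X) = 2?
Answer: 88804/9 ≈ 9867.1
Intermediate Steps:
X = -4/3 (X = -2 + (⅓)*2 = -2 + ⅔ = -4/3 ≈ -1.3333)
m = 56 (m = -17 + 73 = 56)
V = ⅔ (V = 2 + 1*(-4/3) = 2 - 4/3 = ⅔ ≈ 0.66667)
o(b) = 2*b*(⅔ + b) (o(b) = (b + b)*(b + ⅔) = (2*b)*(⅔ + b) = 2*b*(⅔ + b))
(m + o(-5))² = (56 + (⅔)*(-5)*(2 + 3*(-5)))² = (56 + (⅔)*(-5)*(2 - 15))² = (56 + (⅔)*(-5)*(-13))² = (56 + 130/3)² = (298/3)² = 88804/9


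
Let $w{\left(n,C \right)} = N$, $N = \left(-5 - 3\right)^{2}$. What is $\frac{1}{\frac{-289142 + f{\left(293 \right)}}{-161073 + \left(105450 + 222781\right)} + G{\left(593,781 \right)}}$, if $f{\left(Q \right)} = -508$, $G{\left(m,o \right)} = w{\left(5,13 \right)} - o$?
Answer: $- \frac{83579}{60070968} \approx -0.0013913$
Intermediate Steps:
$N = 64$ ($N = \left(-8\right)^{2} = 64$)
$w{\left(n,C \right)} = 64$
$G{\left(m,o \right)} = 64 - o$
$\frac{1}{\frac{-289142 + f{\left(293 \right)}}{-161073 + \left(105450 + 222781\right)} + G{\left(593,781 \right)}} = \frac{1}{\frac{-289142 - 508}{-161073 + \left(105450 + 222781\right)} + \left(64 - 781\right)} = \frac{1}{- \frac{289650}{-161073 + 328231} + \left(64 - 781\right)} = \frac{1}{- \frac{289650}{167158} - 717} = \frac{1}{\left(-289650\right) \frac{1}{167158} - 717} = \frac{1}{- \frac{144825}{83579} - 717} = \frac{1}{- \frac{60070968}{83579}} = - \frac{83579}{60070968}$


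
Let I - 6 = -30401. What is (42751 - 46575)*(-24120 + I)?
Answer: 208465360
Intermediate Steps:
I = -30395 (I = 6 - 30401 = -30395)
(42751 - 46575)*(-24120 + I) = (42751 - 46575)*(-24120 - 30395) = -3824*(-54515) = 208465360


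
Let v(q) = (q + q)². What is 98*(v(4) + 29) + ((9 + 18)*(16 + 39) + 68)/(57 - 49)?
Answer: 74465/8 ≈ 9308.1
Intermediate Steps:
v(q) = 4*q² (v(q) = (2*q)² = 4*q²)
98*(v(4) + 29) + ((9 + 18)*(16 + 39) + 68)/(57 - 49) = 98*(4*4² + 29) + ((9 + 18)*(16 + 39) + 68)/(57 - 49) = 98*(4*16 + 29) + (27*55 + 68)/8 = 98*(64 + 29) + (1485 + 68)*(⅛) = 98*93 + 1553*(⅛) = 9114 + 1553/8 = 74465/8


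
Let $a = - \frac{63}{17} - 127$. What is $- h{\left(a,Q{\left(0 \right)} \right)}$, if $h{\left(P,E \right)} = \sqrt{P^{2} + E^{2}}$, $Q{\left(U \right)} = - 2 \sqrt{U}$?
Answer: $- \frac{2222}{17} \approx -130.71$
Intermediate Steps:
$a = - \frac{2222}{17}$ ($a = \left(-63\right) \frac{1}{17} - 127 = - \frac{63}{17} - 127 = - \frac{2222}{17} \approx -130.71$)
$h{\left(P,E \right)} = \sqrt{E^{2} + P^{2}}$
$- h{\left(a,Q{\left(0 \right)} \right)} = - \sqrt{\left(- 2 \sqrt{0}\right)^{2} + \left(- \frac{2222}{17}\right)^{2}} = - \sqrt{\left(\left(-2\right) 0\right)^{2} + \frac{4937284}{289}} = - \sqrt{0^{2} + \frac{4937284}{289}} = - \sqrt{0 + \frac{4937284}{289}} = - \sqrt{\frac{4937284}{289}} = \left(-1\right) \frac{2222}{17} = - \frac{2222}{17}$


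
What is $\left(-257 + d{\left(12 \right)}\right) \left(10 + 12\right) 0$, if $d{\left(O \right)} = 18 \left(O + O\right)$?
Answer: $0$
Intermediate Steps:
$d{\left(O \right)} = 36 O$ ($d{\left(O \right)} = 18 \cdot 2 O = 36 O$)
$\left(-257 + d{\left(12 \right)}\right) \left(10 + 12\right) 0 = \left(-257 + 36 \cdot 12\right) \left(10 + 12\right) 0 = \left(-257 + 432\right) 22 \cdot 0 = 175 \cdot 0 = 0$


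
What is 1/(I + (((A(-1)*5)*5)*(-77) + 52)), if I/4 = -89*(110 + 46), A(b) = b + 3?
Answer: -1/59334 ≈ -1.6854e-5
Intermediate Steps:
A(b) = 3 + b
I = -55536 (I = 4*(-89*(110 + 46)) = 4*(-89*156) = 4*(-13884) = -55536)
1/(I + (((A(-1)*5)*5)*(-77) + 52)) = 1/(-55536 + ((((3 - 1)*5)*5)*(-77) + 52)) = 1/(-55536 + (((2*5)*5)*(-77) + 52)) = 1/(-55536 + ((10*5)*(-77) + 52)) = 1/(-55536 + (50*(-77) + 52)) = 1/(-55536 + (-3850 + 52)) = 1/(-55536 - 3798) = 1/(-59334) = -1/59334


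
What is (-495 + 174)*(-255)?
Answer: 81855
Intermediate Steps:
(-495 + 174)*(-255) = -321*(-255) = 81855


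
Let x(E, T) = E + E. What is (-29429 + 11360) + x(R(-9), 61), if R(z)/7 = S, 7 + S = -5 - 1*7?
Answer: -18335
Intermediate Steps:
S = -19 (S = -7 + (-5 - 1*7) = -7 + (-5 - 7) = -7 - 12 = -19)
R(z) = -133 (R(z) = 7*(-19) = -133)
x(E, T) = 2*E
(-29429 + 11360) + x(R(-9), 61) = (-29429 + 11360) + 2*(-133) = -18069 - 266 = -18335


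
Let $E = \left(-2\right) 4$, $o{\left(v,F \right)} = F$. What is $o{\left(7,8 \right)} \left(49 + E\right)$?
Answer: $328$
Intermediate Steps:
$E = -8$
$o{\left(7,8 \right)} \left(49 + E\right) = 8 \left(49 - 8\right) = 8 \cdot 41 = 328$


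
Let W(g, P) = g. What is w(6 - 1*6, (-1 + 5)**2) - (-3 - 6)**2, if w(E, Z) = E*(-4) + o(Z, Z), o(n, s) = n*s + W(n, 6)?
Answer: 191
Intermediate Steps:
o(n, s) = n + n*s (o(n, s) = n*s + n = n + n*s)
w(E, Z) = -4*E + Z*(1 + Z) (w(E, Z) = E*(-4) + Z*(1 + Z) = -4*E + Z*(1 + Z))
w(6 - 1*6, (-1 + 5)**2) - (-3 - 6)**2 = ((-1 + 5)**2 + ((-1 + 5)**2)**2 - 4*(6 - 1*6)) - (-3 - 6)**2 = (4**2 + (4**2)**2 - 4*(6 - 6)) - 1*(-9)**2 = (16 + 16**2 - 4*0) - 1*81 = (16 + 256 + 0) - 81 = 272 - 81 = 191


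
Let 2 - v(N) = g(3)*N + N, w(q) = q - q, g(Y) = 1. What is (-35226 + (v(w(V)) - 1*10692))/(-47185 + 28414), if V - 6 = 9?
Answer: 45916/18771 ≈ 2.4461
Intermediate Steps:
V = 15 (V = 6 + 9 = 15)
w(q) = 0
v(N) = 2 - 2*N (v(N) = 2 - (1*N + N) = 2 - (N + N) = 2 - 2*N)
(-35226 + (v(w(V)) - 1*10692))/(-47185 + 28414) = (-35226 + ((2 - 2*0) - 1*10692))/(-47185 + 28414) = (-35226 + ((2 + 0) - 10692))/(-18771) = (-35226 + (2 - 10692))*(-1/18771) = (-35226 - 10690)*(-1/18771) = -45916*(-1/18771) = 45916/18771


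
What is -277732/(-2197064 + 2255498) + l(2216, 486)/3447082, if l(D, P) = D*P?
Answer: -223608240610/50356697397 ≈ -4.4405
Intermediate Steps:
-277732/(-2197064 + 2255498) + l(2216, 486)/3447082 = -277732/(-2197064 + 2255498) + (2216*486)/3447082 = -277732/58434 + 1076976*(1/3447082) = -277732*1/58434 + 538488/1723541 = -138866/29217 + 538488/1723541 = -223608240610/50356697397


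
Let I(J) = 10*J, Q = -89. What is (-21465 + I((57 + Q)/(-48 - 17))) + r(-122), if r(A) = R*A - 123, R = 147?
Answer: -513722/13 ≈ -39517.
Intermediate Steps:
r(A) = -123 + 147*A (r(A) = 147*A - 123 = -123 + 147*A)
(-21465 + I((57 + Q)/(-48 - 17))) + r(-122) = (-21465 + 10*((57 - 89)/(-48 - 17))) + (-123 + 147*(-122)) = (-21465 + 10*(-32/(-65))) + (-123 - 17934) = (-21465 + 10*(-32*(-1/65))) - 18057 = (-21465 + 10*(32/65)) - 18057 = (-21465 + 64/13) - 18057 = -278981/13 - 18057 = -513722/13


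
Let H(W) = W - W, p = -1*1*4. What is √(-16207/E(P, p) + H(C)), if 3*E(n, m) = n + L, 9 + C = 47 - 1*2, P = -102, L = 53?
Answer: √48621/7 ≈ 31.500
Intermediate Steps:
p = -4 (p = -1*4 = -4)
C = 36 (C = -9 + (47 - 1*2) = -9 + (47 - 2) = -9 + 45 = 36)
E(n, m) = 53/3 + n/3 (E(n, m) = (n + 53)/3 = (53 + n)/3 = 53/3 + n/3)
H(W) = 0
√(-16207/E(P, p) + H(C)) = √(-16207/(53/3 + (⅓)*(-102)) + 0) = √(-16207/(53/3 - 34) + 0) = √(-16207/(-49/3) + 0) = √(-16207*(-3/49) + 0) = √(48621/49 + 0) = √(48621/49) = √48621/7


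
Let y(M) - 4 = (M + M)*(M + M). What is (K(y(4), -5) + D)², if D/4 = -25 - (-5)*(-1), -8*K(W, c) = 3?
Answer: 927369/64 ≈ 14490.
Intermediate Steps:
y(M) = 4 + 4*M² (y(M) = 4 + (M + M)*(M + M) = 4 + (2*M)*(2*M) = 4 + 4*M²)
K(W, c) = -3/8 (K(W, c) = -⅛*3 = -3/8)
D = -120 (D = 4*(-25 - (-5)*(-1)) = 4*(-25 - 1*5) = 4*(-25 - 5) = 4*(-30) = -120)
(K(y(4), -5) + D)² = (-3/8 - 120)² = (-963/8)² = 927369/64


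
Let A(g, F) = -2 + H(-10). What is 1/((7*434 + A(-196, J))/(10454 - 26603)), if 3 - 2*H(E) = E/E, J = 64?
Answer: -16149/3037 ≈ -5.3174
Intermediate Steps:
H(E) = 1 (H(E) = 3/2 - E/(2*E) = 3/2 - ½*1 = 3/2 - ½ = 1)
A(g, F) = -1 (A(g, F) = -2 + 1 = -1)
1/((7*434 + A(-196, J))/(10454 - 26603)) = 1/((7*434 - 1)/(10454 - 26603)) = 1/((3038 - 1)/(-16149)) = 1/(3037*(-1/16149)) = 1/(-3037/16149) = -16149/3037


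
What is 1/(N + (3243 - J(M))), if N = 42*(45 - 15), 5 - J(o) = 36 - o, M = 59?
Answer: 1/4475 ≈ 0.00022346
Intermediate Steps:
J(o) = -31 + o (J(o) = 5 - (36 - o) = 5 + (-36 + o) = -31 + o)
N = 1260 (N = 42*30 = 1260)
1/(N + (3243 - J(M))) = 1/(1260 + (3243 - (-31 + 59))) = 1/(1260 + (3243 - 1*28)) = 1/(1260 + (3243 - 28)) = 1/(1260 + 3215) = 1/4475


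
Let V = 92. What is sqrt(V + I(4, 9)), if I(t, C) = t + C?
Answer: sqrt(105) ≈ 10.247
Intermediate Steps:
I(t, C) = C + t
sqrt(V + I(4, 9)) = sqrt(92 + (9 + 4)) = sqrt(92 + 13) = sqrt(105)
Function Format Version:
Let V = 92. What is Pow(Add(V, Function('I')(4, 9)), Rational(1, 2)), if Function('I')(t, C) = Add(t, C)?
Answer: Pow(105, Rational(1, 2)) ≈ 10.247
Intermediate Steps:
Function('I')(t, C) = Add(C, t)
Pow(Add(V, Function('I')(4, 9)), Rational(1, 2)) = Pow(Add(92, Add(9, 4)), Rational(1, 2)) = Pow(Add(92, 13), Rational(1, 2)) = Pow(105, Rational(1, 2))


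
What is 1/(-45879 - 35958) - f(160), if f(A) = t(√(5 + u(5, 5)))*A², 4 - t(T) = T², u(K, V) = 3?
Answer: 8380108799/81837 ≈ 1.0240e+5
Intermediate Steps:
t(T) = 4 - T²
f(A) = -4*A² (f(A) = (4 - (√(5 + 3))²)*A² = (4 - (√8)²)*A² = (4 - (2*√2)²)*A² = (4 - 1*8)*A² = (4 - 8)*A² = -4*A²)
1/(-45879 - 35958) - f(160) = 1/(-45879 - 35958) - (-4)*160² = 1/(-81837) - (-4)*25600 = -1/81837 - 1*(-102400) = -1/81837 + 102400 = 8380108799/81837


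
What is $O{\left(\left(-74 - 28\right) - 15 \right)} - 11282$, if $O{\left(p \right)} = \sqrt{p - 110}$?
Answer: $-11282 + i \sqrt{227} \approx -11282.0 + 15.067 i$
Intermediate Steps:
$O{\left(p \right)} = \sqrt{-110 + p}$
$O{\left(\left(-74 - 28\right) - 15 \right)} - 11282 = \sqrt{-110 - 117} - 11282 = \sqrt{-227} - 11282 = i \sqrt{227} - 11282 = -11282 + i \sqrt{227}$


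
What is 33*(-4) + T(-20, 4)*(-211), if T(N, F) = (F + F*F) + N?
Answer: -132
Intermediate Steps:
T(N, F) = F + N + F**2 (T(N, F) = (F + F**2) + N = F + N + F**2)
33*(-4) + T(-20, 4)*(-211) = 33*(-4) + (4 - 20 + 4**2)*(-211) = -132 + (4 - 20 + 16)*(-211) = -132 + 0*(-211) = -132 + 0 = -132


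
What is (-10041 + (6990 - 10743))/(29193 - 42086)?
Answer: 13794/12893 ≈ 1.0699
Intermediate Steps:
(-10041 + (6990 - 10743))/(29193 - 42086) = (-10041 - 3753)/(-12893) = -13794*(-1/12893) = 13794/12893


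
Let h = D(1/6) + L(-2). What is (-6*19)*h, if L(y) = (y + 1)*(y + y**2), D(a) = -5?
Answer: 798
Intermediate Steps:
L(y) = (1 + y)*(y + y**2)
h = -7 (h = -5 - 2*(1 + (-2)**2 + 2*(-2)) = -5 - 2*(1 + 4 - 4) = -5 - 2*1 = -5 - 2 = -7)
(-6*19)*h = -6*19*(-7) = -114*(-7) = 798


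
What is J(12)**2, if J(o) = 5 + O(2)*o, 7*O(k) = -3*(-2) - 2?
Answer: 6889/49 ≈ 140.59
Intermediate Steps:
O(k) = 4/7 (O(k) = (-3*(-2) - 2)/7 = (6 - 2)/7 = (1/7)*4 = 4/7)
J(o) = 5 + 4*o/7
J(12)**2 = (5 + (4/7)*12)**2 = (5 + 48/7)**2 = (83/7)**2 = 6889/49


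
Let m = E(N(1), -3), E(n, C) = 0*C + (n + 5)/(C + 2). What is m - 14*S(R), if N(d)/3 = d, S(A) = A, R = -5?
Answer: 62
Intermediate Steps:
N(d) = 3*d
E(n, C) = (5 + n)/(2 + C) (E(n, C) = 0 + (5 + n)/(2 + C) = (5 + n)/(2 + C))
m = -8 (m = (5 + 3*1)/(2 - 3) = (5 + 3)/(-1) = -1*8 = -8)
m - 14*S(R) = -8 - 14*(-5) = -8 + 70 = 62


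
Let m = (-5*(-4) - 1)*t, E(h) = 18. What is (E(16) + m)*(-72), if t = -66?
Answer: 88992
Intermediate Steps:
m = -1254 (m = (-5*(-4) - 1)*(-66) = (20 - 1)*(-66) = 19*(-66) = -1254)
(E(16) + m)*(-72) = (18 - 1254)*(-72) = -1236*(-72) = 88992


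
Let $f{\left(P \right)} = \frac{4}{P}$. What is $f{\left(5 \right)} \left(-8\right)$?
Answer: $- \frac{32}{5} \approx -6.4$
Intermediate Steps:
$f{\left(5 \right)} \left(-8\right) = \frac{4}{5} \left(-8\right) = - \frac{32}{5}$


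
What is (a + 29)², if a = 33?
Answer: 3844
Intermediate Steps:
(a + 29)² = (33 + 29)² = 62² = 3844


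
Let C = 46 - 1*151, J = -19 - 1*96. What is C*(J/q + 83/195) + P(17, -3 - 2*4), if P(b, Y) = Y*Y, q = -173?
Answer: 14641/2249 ≈ 6.5100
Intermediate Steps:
J = -115 (J = -19 - 96 = -115)
P(b, Y) = Y**2
C = -105 (C = 46 - 151 = -105)
C*(J/q + 83/195) + P(17, -3 - 2*4) = -105*(-115/(-173) + 83/195) + (-3 - 2*4)**2 = -105*(-115*(-1/173) + 83*(1/195)) + (-3 - 8)**2 = -105*(115/173 + 83/195) + (-11)**2 = -105*36784/33735 + 121 = -257488/2249 + 121 = 14641/2249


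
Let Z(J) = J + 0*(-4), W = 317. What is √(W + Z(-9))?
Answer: 2*√77 ≈ 17.550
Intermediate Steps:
Z(J) = J (Z(J) = J + 0 = J)
√(W + Z(-9)) = √(317 - 9) = √308 = 2*√77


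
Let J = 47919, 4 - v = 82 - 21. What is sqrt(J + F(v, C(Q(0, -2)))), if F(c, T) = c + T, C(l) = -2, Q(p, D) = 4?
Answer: 2*sqrt(11965) ≈ 218.77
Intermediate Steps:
v = -57 (v = 4 - (82 - 21) = 4 - 1*61 = 4 - 61 = -57)
F(c, T) = T + c
sqrt(J + F(v, C(Q(0, -2)))) = sqrt(47919 + (-2 - 57)) = sqrt(47919 - 59) = sqrt(47860) = 2*sqrt(11965)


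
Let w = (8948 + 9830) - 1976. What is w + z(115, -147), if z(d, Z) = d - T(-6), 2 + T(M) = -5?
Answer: 16924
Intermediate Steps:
T(M) = -7 (T(M) = -2 - 5 = -7)
w = 16802 (w = 18778 - 1976 = 16802)
z(d, Z) = 7 + d (z(d, Z) = d - 1*(-7) = d + 7 = 7 + d)
w + z(115, -147) = 16802 + (7 + 115) = 16802 + 122 = 16924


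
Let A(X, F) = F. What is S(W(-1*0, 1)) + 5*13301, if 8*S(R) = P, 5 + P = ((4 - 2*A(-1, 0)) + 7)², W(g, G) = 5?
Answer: 133039/2 ≈ 66520.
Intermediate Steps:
P = 116 (P = -5 + ((4 - 2*0) + 7)² = -5 + ((4 + 0) + 7)² = -5 + (4 + 7)² = -5 + 11² = -5 + 121 = 116)
S(R) = 29/2 (S(R) = (⅛)*116 = 29/2)
S(W(-1*0, 1)) + 5*13301 = 29/2 + 5*13301 = 29/2 + 66505 = 133039/2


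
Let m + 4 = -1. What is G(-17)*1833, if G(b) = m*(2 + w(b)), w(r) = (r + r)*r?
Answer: -5315700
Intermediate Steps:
m = -5 (m = -4 - 1 = -5)
w(r) = 2*r² (w(r) = (2*r)*r = 2*r²)
G(b) = -10 - 10*b² (G(b) = -5*(2 + 2*b²) = -10 - 10*b²)
G(-17)*1833 = (-10 - 10*(-17)²)*1833 = (-10 - 10*289)*1833 = (-10 - 2890)*1833 = -2900*1833 = -5315700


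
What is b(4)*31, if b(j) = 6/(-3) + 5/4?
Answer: -93/4 ≈ -23.250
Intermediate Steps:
b(j) = -3/4 (b(j) = 6*(-1/3) + 5*(1/4) = -2 + 5/4 = -3/4)
b(4)*31 = -3/4*31 = -93/4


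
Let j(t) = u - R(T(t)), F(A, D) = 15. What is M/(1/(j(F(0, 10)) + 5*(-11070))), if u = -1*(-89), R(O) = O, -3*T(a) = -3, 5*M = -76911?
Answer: 4250255682/5 ≈ 8.5005e+8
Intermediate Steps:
M = -76911/5 (M = (1/5)*(-76911) = -76911/5 ≈ -15382.)
T(a) = 1 (T(a) = -1/3*(-3) = 1)
u = 89
j(t) = 88 (j(t) = 89 - 1*1 = 89 - 1 = 88)
M/(1/(j(F(0, 10)) + 5*(-11070))) = -76911/(5*(1/(88 + 5*(-11070)))) = -76911/(5*(1/(88 - 55350))) = -76911/(5*(1/(-55262))) = -76911/(5*(-1/55262)) = -76911/5*(-55262) = 4250255682/5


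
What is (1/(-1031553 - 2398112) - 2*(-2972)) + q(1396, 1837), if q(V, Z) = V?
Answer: 25173741099/3429665 ≈ 7340.0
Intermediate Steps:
(1/(-1031553 - 2398112) - 2*(-2972)) + q(1396, 1837) = (1/(-1031553 - 2398112) - 2*(-2972)) + 1396 = (1/(-3429665) + 5944) + 1396 = (-1/3429665 + 5944) + 1396 = 20385928759/3429665 + 1396 = 25173741099/3429665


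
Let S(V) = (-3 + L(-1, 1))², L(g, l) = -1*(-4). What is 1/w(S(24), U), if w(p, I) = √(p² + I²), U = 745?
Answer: √555026/555026 ≈ 0.0013423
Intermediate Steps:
L(g, l) = 4
S(V) = 1 (S(V) = (-3 + 4)² = 1² = 1)
w(p, I) = √(I² + p²)
1/w(S(24), U) = 1/(√(745² + 1²)) = 1/(√(555025 + 1)) = 1/(√555026) = √555026/555026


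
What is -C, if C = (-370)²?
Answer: -136900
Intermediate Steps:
C = 136900
-C = -1*136900 = -136900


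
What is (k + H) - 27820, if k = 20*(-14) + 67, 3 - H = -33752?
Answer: 5722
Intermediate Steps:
H = 33755 (H = 3 - 1*(-33752) = 3 + 33752 = 33755)
k = -213 (k = -280 + 67 = -213)
(k + H) - 27820 = (-213 + 33755) - 27820 = 33542 - 27820 = 5722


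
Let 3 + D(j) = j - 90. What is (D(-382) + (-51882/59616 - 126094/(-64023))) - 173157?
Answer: -36817421279531/212044176 ≈ -1.7363e+5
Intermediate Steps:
D(j) = -93 + j (D(j) = -3 + (j - 90) = -3 + (-90 + j) = -93 + j)
(D(-382) + (-51882/59616 - 126094/(-64023))) - 173157 = ((-93 - 382) + (-51882/59616 - 126094/(-64023))) - 173157 = (-475 + (-51882*1/59616 - 126094*(-1/64023))) - 173157 = (-475 + (-8647/9936 + 126094/64023)) - 173157 = (-475 + 233087701/212044176) - 173157 = -100487895899/212044176 - 173157 = -36817421279531/212044176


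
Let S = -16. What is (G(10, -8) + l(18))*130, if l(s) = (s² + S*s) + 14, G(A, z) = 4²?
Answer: 8580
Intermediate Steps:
G(A, z) = 16
l(s) = 14 + s² - 16*s (l(s) = (s² - 16*s) + 14 = 14 + s² - 16*s)
(G(10, -8) + l(18))*130 = (16 + (14 + 18² - 16*18))*130 = (16 + (14 + 324 - 288))*130 = (16 + 50)*130 = 66*130 = 8580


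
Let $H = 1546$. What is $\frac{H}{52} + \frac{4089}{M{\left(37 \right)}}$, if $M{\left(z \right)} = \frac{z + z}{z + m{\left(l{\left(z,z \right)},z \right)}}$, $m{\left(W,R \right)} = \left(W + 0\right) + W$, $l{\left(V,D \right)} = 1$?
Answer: $\frac{1050862}{481} \approx 2184.7$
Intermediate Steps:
$m{\left(W,R \right)} = 2 W$ ($m{\left(W,R \right)} = W + W = 2 W$)
$M{\left(z \right)} = \frac{2 z}{2 + z}$ ($M{\left(z \right)} = \frac{z + z}{z + 2 \cdot 1} = \frac{2 z}{z + 2} = \frac{2 z}{2 + z}$)
$\frac{H}{52} + \frac{4089}{M{\left(37 \right)}} = \frac{1546}{52} + \frac{4089}{2 \cdot 37 \frac{1}{2 + 37}} = 1546 \cdot \frac{1}{52} + \frac{4089}{2 \cdot 37 \cdot \frac{1}{39}} = \frac{773}{26} + \frac{4089}{2 \cdot 37 \cdot \frac{1}{39}} = \frac{773}{26} + \frac{4089}{\frac{74}{39}} = \frac{773}{26} + 4089 \cdot \frac{39}{74} = \frac{773}{26} + \frac{159471}{74} = \frac{1050862}{481}$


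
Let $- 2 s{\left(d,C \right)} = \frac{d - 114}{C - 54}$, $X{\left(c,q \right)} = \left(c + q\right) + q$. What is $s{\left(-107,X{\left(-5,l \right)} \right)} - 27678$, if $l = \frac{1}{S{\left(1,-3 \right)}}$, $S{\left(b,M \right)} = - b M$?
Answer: $- \frac{9687963}{350} \approx -27680.0$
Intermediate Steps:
$S{\left(b,M \right)} = - M b$
$l = \frac{1}{3}$ ($l = \frac{1}{\left(-1\right) \left(-3\right) 1} = \frac{1}{3} \approx 0.33333$)
$X{\left(c,q \right)} = c + 2 q$
$s{\left(d,C \right)} = - \frac{-114 + d}{2 \left(-54 + C\right)}$ ($s{\left(d,C \right)} = - \frac{\left(d - 114\right) \frac{1}{C - 54}}{2} = - \frac{\left(-114 + d\right) \frac{1}{-54 + C}}{2} = - \frac{\frac{1}{-54 + C} \left(-114 + d\right)}{2} = - \frac{-114 + d}{2 \left(-54 + C\right)}$)
$s{\left(-107,X{\left(-5,l \right)} \right)} - 27678 = \frac{114 - -107}{2 \left(-54 + \left(-5 + 2 \cdot \frac{1}{3}\right)\right)} - 27678 = \frac{114 + 107}{2 \left(-54 + \left(-5 + \frac{2}{3}\right)\right)} - 27678 = \frac{1}{2} \frac{1}{-54 - \frac{13}{3}} \cdot 221 - 27678 = \frac{1}{2} \frac{1}{- \frac{175}{3}} \cdot 221 - 27678 = \frac{1}{2} \left(- \frac{3}{175}\right) 221 - 27678 = - \frac{663}{350} - 27678 = - \frac{9687963}{350}$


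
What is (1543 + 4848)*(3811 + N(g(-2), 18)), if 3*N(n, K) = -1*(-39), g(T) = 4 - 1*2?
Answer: 24439184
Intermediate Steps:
g(T) = 2 (g(T) = 4 - 2 = 2)
N(n, K) = 13 (N(n, K) = (-1*(-39))/3 = (⅓)*39 = 13)
(1543 + 4848)*(3811 + N(g(-2), 18)) = (1543 + 4848)*(3811 + 13) = 6391*3824 = 24439184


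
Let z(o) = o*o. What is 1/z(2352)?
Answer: 1/5531904 ≈ 1.8077e-7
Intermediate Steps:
z(o) = o²
1/z(2352) = 1/(2352²) = 1/5531904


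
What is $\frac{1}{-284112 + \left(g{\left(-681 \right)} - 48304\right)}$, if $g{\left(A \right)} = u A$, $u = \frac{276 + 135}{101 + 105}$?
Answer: $- \frac{206}{68757587} \approx -2.996 \cdot 10^{-6}$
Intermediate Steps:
$u = \frac{411}{206} \approx 1.9951$
$g{\left(A \right)} = \frac{411 A}{206}$
$\frac{1}{-284112 + \left(g{\left(-681 \right)} - 48304\right)} = \frac{1}{-284112 + \left(\frac{411}{206} \left(-681\right) - 48304\right)} = \frac{1}{-284112 - \frac{10230515}{206}} = \frac{1}{- \frac{68757587}{206}} = - \frac{206}{68757587}$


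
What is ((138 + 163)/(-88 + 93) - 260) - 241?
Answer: -2204/5 ≈ -440.80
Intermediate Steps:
((138 + 163)/(-88 + 93) - 260) - 241 = (301/5 - 260) - 241 = -999/5 - 241 = -2204/5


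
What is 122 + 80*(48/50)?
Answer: 994/5 ≈ 198.80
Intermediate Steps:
122 + 80*(48/50) = 122 + 80*(48*(1/50)) = 122 + 80*(24/25) = 122 + 384/5 = 994/5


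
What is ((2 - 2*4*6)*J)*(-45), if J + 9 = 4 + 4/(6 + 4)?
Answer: -9522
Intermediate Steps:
J = -23/5 (J = -9 + (4 + 4/(6 + 4)) = -9 + (4 + 4/10) = -9 + (4 + 4*(1/10)) = -9 + (4 + 2/5) = -9 + 22/5 = -23/5 ≈ -4.6000)
((2 - 2*4*6)*J)*(-45) = ((2 - 2*4*6)*(-23/5))*(-45) = ((2 - 8*6)*(-23/5))*(-45) = ((2 - 48)*(-23/5))*(-45) = -46*(-23/5)*(-45) = (1058/5)*(-45) = -9522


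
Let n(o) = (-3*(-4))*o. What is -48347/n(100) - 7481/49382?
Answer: -1198224377/29629200 ≈ -40.441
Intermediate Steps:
n(o) = 12*o
-48347/n(100) - 7481/49382 = -48347/(12*100) - 7481/49382 = -48347/1200 - 7481*1/49382 = -48347*1/1200 - 7481/49382 = -48347/1200 - 7481/49382 = -1198224377/29629200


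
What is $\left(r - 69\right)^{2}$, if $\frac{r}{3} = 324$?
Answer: $815409$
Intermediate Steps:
$r = 972$ ($r = 3 \cdot 324 = 972$)
$\left(r - 69\right)^{2} = \left(972 - 69\right)^{2} = 903^{2} = 815409$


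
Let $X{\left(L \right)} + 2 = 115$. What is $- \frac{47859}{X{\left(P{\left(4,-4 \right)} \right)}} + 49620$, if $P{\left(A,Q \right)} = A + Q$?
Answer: $\frac{5559201}{113} \approx 49197.0$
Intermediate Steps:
$X{\left(L \right)} = 113$ ($X{\left(L \right)} = -2 + 115 = 113$)
$- \frac{47859}{X{\left(P{\left(4,-4 \right)} \right)}} + 49620 = - \frac{47859}{113} + 49620 = \frac{5559201}{113}$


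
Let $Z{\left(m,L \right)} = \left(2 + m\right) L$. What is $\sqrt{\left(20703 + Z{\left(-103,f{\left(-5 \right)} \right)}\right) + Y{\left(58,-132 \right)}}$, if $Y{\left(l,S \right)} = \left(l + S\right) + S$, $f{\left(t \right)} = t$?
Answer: $\sqrt{21002} \approx 144.92$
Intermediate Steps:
$Y{\left(l,S \right)} = l + 2 S$ ($Y{\left(l,S \right)} = \left(S + l\right) + S = l + 2 S$)
$Z{\left(m,L \right)} = L \left(2 + m\right)$
$\sqrt{\left(20703 + Z{\left(-103,f{\left(-5 \right)} \right)}\right) + Y{\left(58,-132 \right)}} = \sqrt{\left(20703 - 5 \left(2 - 103\right)\right) + \left(58 + 2 \left(-132\right)\right)} = \sqrt{\left(20703 - -505\right) + \left(58 - 264\right)} = \sqrt{\left(20703 + 505\right) - 206} = \sqrt{21208 - 206} = \sqrt{21002}$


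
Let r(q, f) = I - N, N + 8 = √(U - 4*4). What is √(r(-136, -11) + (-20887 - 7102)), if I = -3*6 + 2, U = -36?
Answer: √(-27997 - 2*I*√13) ≈ 0.022 - 167.32*I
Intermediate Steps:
I = -16 (I = -18 + 2 = -16)
N = -8 + 2*I*√13 (N = -8 + √(-36 - 4*4) = -8 + √(-36 - 16) = -8 + √(-52) = -8 + 2*I*√13 ≈ -8.0 + 7.2111*I)
r(q, f) = -8 - 2*I*√13 (r(q, f) = -16 - (-8 + 2*I*√13) = -16 + (8 - 2*I*√13) = -8 - 2*I*√13)
√(r(-136, -11) + (-20887 - 7102)) = √((-8 - 2*I*√13) + (-20887 - 7102)) = √((-8 - 2*I*√13) - 27989) = √(-27997 - 2*I*√13)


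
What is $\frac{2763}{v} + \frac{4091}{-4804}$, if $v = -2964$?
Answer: $- \frac{1058299}{593294} \approx -1.7838$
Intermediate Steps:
$\frac{2763}{v} + \frac{4091}{-4804} = \frac{2763}{-2964} + \frac{4091}{-4804} = 2763 \left(- \frac{1}{2964}\right) + 4091 \left(- \frac{1}{4804}\right) = - \frac{921}{988} - \frac{4091}{4804} = - \frac{1058299}{593294}$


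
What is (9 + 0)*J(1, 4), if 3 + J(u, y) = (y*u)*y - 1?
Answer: 108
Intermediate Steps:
J(u, y) = -4 + u*y² (J(u, y) = -3 + ((y*u)*y - 1) = -3 + ((u*y)*y - 1) = -3 + (u*y² - 1) = -3 + (-1 + u*y²) = -4 + u*y²)
(9 + 0)*J(1, 4) = (9 + 0)*(-4 + 1*4²) = 9*(-4 + 1*16) = 9*(-4 + 16) = 9*12 = 108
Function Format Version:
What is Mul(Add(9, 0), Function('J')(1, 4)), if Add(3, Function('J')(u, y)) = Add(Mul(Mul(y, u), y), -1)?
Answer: 108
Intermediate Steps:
Function('J')(u, y) = Add(-4, Mul(u, Pow(y, 2))) (Function('J')(u, y) = Add(-3, Add(Mul(Mul(y, u), y), -1)) = Add(-3, Add(Mul(Mul(u, y), y), -1)) = Add(-3, Add(Mul(u, Pow(y, 2)), -1)) = Add(-3, Add(-1, Mul(u, Pow(y, 2)))) = Add(-4, Mul(u, Pow(y, 2))))
Mul(Add(9, 0), Function('J')(1, 4)) = Mul(Add(9, 0), Add(-4, Mul(1, Pow(4, 2)))) = Mul(9, Add(-4, Mul(1, 16))) = Mul(9, Add(-4, 16)) = Mul(9, 12) = 108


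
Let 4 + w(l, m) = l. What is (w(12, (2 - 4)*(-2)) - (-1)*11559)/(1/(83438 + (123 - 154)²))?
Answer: 976243233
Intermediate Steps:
w(l, m) = -4 + l
(w(12, (2 - 4)*(-2)) - (-1)*11559)/(1/(83438 + (123 - 154)²)) = ((-4 + 12) - (-1)*11559)/(1/(83438 + (123 - 154)²)) = (8 - 1*(-11559))/(1/(83438 + (-31)²)) = (8 + 11559)/(1/(83438 + 961)) = 11567/(1/84399) = 11567*84399 = 976243233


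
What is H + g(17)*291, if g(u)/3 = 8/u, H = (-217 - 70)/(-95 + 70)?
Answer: 179479/425 ≈ 422.30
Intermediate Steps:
H = 287/25 (H = -287/(-25) = -287*(-1/25) = 287/25 ≈ 11.480)
g(u) = 24/u (g(u) = 3*(8/u) = 24/u)
H + g(17)*291 = 287/25 + (24/17)*291 = 287/25 + 6984/17 = 179479/425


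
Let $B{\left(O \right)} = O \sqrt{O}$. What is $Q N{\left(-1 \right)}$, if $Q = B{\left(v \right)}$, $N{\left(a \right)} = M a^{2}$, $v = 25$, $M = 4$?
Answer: $500$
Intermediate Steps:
$N{\left(a \right)} = 4 a^{2}$
$B{\left(O \right)} = O^{\frac{3}{2}}$
$Q = 125$ ($Q = 25^{\frac{3}{2}} = 125$)
$Q N{\left(-1 \right)} = 125 \cdot 4 \left(-1\right)^{2} = 125 \cdot 4 \cdot 1 = 125 \cdot 4 = 500$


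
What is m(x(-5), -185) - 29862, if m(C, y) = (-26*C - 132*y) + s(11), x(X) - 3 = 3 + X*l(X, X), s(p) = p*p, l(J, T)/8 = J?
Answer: -10677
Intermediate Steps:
l(J, T) = 8*J
s(p) = p²
x(X) = 6 + 8*X² (x(X) = 3 + (3 + X*(8*X)) = 3 + (3 + 8*X²) = 6 + 8*X²)
m(C, y) = 121 - 132*y - 26*C (m(C, y) = (-26*C - 132*y) + 11² = (-132*y - 26*C) + 121 = 121 - 132*y - 26*C)
m(x(-5), -185) - 29862 = (121 - 132*(-185) - 26*(6 + 8*(-5)²)) - 29862 = (121 + 24420 - 26*(6 + 8*25)) - 29862 = (121 + 24420 - 26*(6 + 200)) - 29862 = (121 + 24420 - 26*206) - 29862 = (121 + 24420 - 5356) - 29862 = 19185 - 29862 = -10677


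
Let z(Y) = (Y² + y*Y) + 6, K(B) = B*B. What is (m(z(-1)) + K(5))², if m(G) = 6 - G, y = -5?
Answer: 361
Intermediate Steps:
K(B) = B²
z(Y) = 6 + Y² - 5*Y (z(Y) = (Y² - 5*Y) + 6 = 6 + Y² - 5*Y)
(m(z(-1)) + K(5))² = ((6 - (6 + (-1)² - 5*(-1))) + 5²)² = ((6 - (6 + 1 + 5)) + 25)² = ((6 - 1*12) + 25)² = ((6 - 12) + 25)² = (-6 + 25)² = 19² = 361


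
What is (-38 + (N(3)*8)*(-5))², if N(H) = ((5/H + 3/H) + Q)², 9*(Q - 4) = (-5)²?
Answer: 85309558084/6561 ≈ 1.3003e+7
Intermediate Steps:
Q = 61/9 (Q = 4 + (⅑)*(-5)² = 4 + (⅑)*25 = 4 + 25/9 = 61/9 ≈ 6.7778)
N(H) = (61/9 + 8/H)² (N(H) = ((5/H + 3/H) + 61/9)² = (8/H + 61/9)² = (61/9 + 8/H)²)
(-38 + (N(3)*8)*(-5))² = (-38 + (((1/81)*(72 + 61*3)²/3²)*8)*(-5))² = (-38 + (((1/81)*(⅑)*(72 + 183)²)*8)*(-5))² = (-38 + (((1/81)*(⅑)*255²)*8)*(-5))² = (-38 + (((1/81)*(⅑)*65025)*8)*(-5))² = (-38 + ((7225/81)*8)*(-5))² = (-38 + (57800/81)*(-5))² = (-38 - 289000/81)² = (-292078/81)² = 85309558084/6561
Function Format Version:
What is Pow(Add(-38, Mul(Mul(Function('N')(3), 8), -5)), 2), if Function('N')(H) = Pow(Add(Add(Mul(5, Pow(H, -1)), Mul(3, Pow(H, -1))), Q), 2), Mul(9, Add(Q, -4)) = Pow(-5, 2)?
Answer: Rational(85309558084, 6561) ≈ 1.3003e+7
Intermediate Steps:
Q = Rational(61, 9) (Q = Add(4, Mul(Rational(1, 9), Pow(-5, 2))) = Add(4, Mul(Rational(1, 9), 25)) = Add(4, Rational(25, 9)) = Rational(61, 9) ≈ 6.7778)
Function('N')(H) = Pow(Add(Rational(61, 9), Mul(8, Pow(H, -1))), 2) (Function('N')(H) = Pow(Add(Add(Mul(5, Pow(H, -1)), Mul(3, Pow(H, -1))), Rational(61, 9)), 2) = Pow(Add(Mul(8, Pow(H, -1)), Rational(61, 9)), 2) = Pow(Add(Rational(61, 9), Mul(8, Pow(H, -1))), 2))
Pow(Add(-38, Mul(Mul(Function('N')(3), 8), -5)), 2) = Pow(Add(-38, Mul(Mul(Mul(Rational(1, 81), Pow(3, -2), Pow(Add(72, Mul(61, 3)), 2)), 8), -5)), 2) = Pow(Add(-38, Mul(Mul(Mul(Rational(1, 81), Rational(1, 9), Pow(Add(72, 183), 2)), 8), -5)), 2) = Pow(Add(-38, Mul(Mul(Mul(Rational(1, 81), Rational(1, 9), Pow(255, 2)), 8), -5)), 2) = Pow(Add(-38, Mul(Mul(Mul(Rational(1, 81), Rational(1, 9), 65025), 8), -5)), 2) = Pow(Add(-38, Mul(Mul(Rational(7225, 81), 8), -5)), 2) = Pow(Add(-38, Mul(Rational(57800, 81), -5)), 2) = Pow(Add(-38, Rational(-289000, 81)), 2) = Pow(Rational(-292078, 81), 2) = Rational(85309558084, 6561)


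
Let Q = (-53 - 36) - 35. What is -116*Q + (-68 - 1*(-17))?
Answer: 14333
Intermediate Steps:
Q = -124 (Q = -89 - 35 = -124)
-116*Q + (-68 - 1*(-17)) = -116*(-124) + (-68 - 1*(-17)) = 14384 + (-68 + 17) = 14384 - 51 = 14333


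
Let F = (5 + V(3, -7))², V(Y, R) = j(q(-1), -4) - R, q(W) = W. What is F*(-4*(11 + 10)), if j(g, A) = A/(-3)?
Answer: -44800/3 ≈ -14933.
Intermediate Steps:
j(g, A) = -A/3 (j(g, A) = A*(-⅓) = -A/3)
V(Y, R) = 4/3 - R (V(Y, R) = -⅓*(-4) - R = 4/3 - R)
F = 1600/9 (F = (5 + (4/3 - 1*(-7)))² = (5 + (4/3 + 7))² = (5 + 25/3)² = (40/3)² = 1600/9 ≈ 177.78)
F*(-4*(11 + 10)) = 1600*(-4*(11 + 10))/9 = 1600*(-4*21)/9 = (1600/9)*(-84) = -44800/3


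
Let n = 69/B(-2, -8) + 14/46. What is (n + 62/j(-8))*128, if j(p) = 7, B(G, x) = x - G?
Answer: -48192/161 ≈ -299.33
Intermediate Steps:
n = -515/46 (n = 69/(-8 - 1*(-2)) + 14/46 = 69/(-8 + 2) + 14*(1/46) = 69/(-6) + 7/23 = 69*(-1/6) + 7/23 = -23/2 + 7/23 = -515/46 ≈ -11.196)
(n + 62/j(-8))*128 = (-515/46 + 62/7)*128 = -753/322*128 = -48192/161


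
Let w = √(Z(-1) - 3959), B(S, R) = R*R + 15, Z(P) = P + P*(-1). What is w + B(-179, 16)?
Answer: 271 + I*√3959 ≈ 271.0 + 62.921*I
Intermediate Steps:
Z(P) = 0 (Z(P) = P - P = 0)
B(S, R) = 15 + R² (B(S, R) = R² + 15 = 15 + R²)
w = I*√3959 (w = √(0 - 3959) = √(-3959) = I*√3959 ≈ 62.921*I)
w + B(-179, 16) = I*√3959 + (15 + 16²) = I*√3959 + (15 + 256) = I*√3959 + 271 = 271 + I*√3959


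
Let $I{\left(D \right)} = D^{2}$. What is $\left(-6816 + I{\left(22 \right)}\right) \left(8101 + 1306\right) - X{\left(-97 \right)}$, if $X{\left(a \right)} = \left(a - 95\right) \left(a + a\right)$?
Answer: $-59602372$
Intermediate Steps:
$X{\left(a \right)} = 2 a \left(-95 + a\right)$ ($X{\left(a \right)} = \left(-95 + a\right) 2 a = 2 a \left(-95 + a\right)$)
$\left(-6816 + I{\left(22 \right)}\right) \left(8101 + 1306\right) - X{\left(-97 \right)} = \left(-6816 + 22^{2}\right) \left(8101 + 1306\right) - 2 \left(-97\right) \left(-95 - 97\right) = \left(-6816 + 484\right) 9407 - 2 \left(-97\right) \left(-192\right) = \left(-6332\right) 9407 - 37248 = -59565124 - 37248 = -59602372$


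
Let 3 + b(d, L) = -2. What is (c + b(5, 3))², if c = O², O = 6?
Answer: 961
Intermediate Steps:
b(d, L) = -5 (b(d, L) = -3 - 2 = -5)
c = 36 (c = 6² = 36)
(c + b(5, 3))² = (36 - 5)² = 31² = 961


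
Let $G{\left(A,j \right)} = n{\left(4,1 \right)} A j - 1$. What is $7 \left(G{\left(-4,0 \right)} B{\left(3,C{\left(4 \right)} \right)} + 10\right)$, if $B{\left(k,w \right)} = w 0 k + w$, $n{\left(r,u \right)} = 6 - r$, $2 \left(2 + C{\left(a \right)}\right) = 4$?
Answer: $70$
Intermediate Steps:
$C{\left(a \right)} = 0$ ($C{\left(a \right)} = -2 + \frac{1}{2} \cdot 4 = -2 + 2 = 0$)
$B{\left(k,w \right)} = w$ ($B{\left(k,w \right)} = 0 k + w = 0 + w = w$)
$G{\left(A,j \right)} = -1 + 2 A j$ ($G{\left(A,j \right)} = \left(6 - 4\right) A j - 1 = 2 A j - 1 = -1 + 2 A j$)
$7 \left(G{\left(-4,0 \right)} B{\left(3,C{\left(4 \right)} \right)} + 10\right) = 7 \left(\left(-1 + 2 \left(-4\right) 0\right) 0 + 10\right) = 7 \left(\left(-1 + 0\right) 0 + 10\right) = 7 \left(\left(-1\right) 0 + 10\right) = 7 \left(0 + 10\right) = 7 \cdot 10 = 70$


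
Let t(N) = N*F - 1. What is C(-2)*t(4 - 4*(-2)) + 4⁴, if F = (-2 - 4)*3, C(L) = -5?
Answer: 1341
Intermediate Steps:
F = -18 (F = -6*3 = -18)
t(N) = -1 - 18*N (t(N) = N*(-18) - 1 = -18*N - 1 = -1 - 18*N)
C(-2)*t(4 - 4*(-2)) + 4⁴ = -5*(-1 - 18*(4 - 4*(-2))) + 4⁴ = -5*(-1 - 18*(4 + 8)) + 256 = -5*(-1 - 18*12) + 256 = -5*(-1 - 216) + 256 = -5*(-217) + 256 = 1085 + 256 = 1341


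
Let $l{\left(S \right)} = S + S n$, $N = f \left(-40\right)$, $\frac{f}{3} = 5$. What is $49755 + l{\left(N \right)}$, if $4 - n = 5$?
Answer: $49755$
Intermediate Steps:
$f = 15$ ($f = 3 \cdot 5 = 15$)
$N = -600$ ($N = 15 \left(-40\right) = -600$)
$n = -1$ ($n = 4 - 5 = -1$)
$l{\left(S \right)} = 0$ ($l{\left(S \right)} = S + S \left(-1\right) = S - S = 0$)
$49755 + l{\left(N \right)} = 49755 + 0 = 49755$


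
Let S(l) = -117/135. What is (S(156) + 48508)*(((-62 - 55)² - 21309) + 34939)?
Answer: 19877495633/15 ≈ 1.3252e+9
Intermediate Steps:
S(l) = -13/15 (S(l) = -117*1/135 = -13/15)
(S(156) + 48508)*(((-62 - 55)² - 21309) + 34939) = (-13/15 + 48508)*(((-62 - 55)² - 21309) + 34939) = 727607*(((-117)² - 21309) + 34939)/15 = 727607*((13689 - 21309) + 34939)/15 = 727607*(-7620 + 34939)/15 = (727607/15)*27319 = 19877495633/15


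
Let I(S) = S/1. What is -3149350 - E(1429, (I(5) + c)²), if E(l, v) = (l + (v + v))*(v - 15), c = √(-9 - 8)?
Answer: -3135835 - 14310*I*√17 ≈ -3.1358e+6 - 59002.0*I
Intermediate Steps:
c = I*√17 (c = √(-17) = I*√17 ≈ 4.1231*I)
I(S) = S (I(S) = S*1 = S)
E(l, v) = (-15 + v)*(l + 2*v) (E(l, v) = (l + 2*v)*(-15 + v) = (-15 + v)*(l + 2*v))
-3149350 - E(1429, (I(5) + c)²) = -3149350 - (-30*(5 + I*√17)² - 15*1429 + 2*((5 + I*√17)²)² + 1429*(5 + I*√17)²) = -3149350 - (-30*(5 + I*√17)² - 21435 + 2*(5 + I*√17)⁴ + 1429*(5 + I*√17)²) = -3149350 - (-21435 + 2*(5 + I*√17)⁴ + 1399*(5 + I*√17)²) = -3149350 + (21435 - 1399*(5 + I*√17)² - 2*(5 + I*√17)⁴) = -3127915 - 1399*(5 + I*√17)² - 2*(5 + I*√17)⁴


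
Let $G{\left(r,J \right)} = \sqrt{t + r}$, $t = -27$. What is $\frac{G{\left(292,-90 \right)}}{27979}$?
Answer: $\frac{\sqrt{265}}{27979} \approx 0.00058182$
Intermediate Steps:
$G{\left(r,J \right)} = \sqrt{-27 + r}$
$\frac{G{\left(292,-90 \right)}}{27979} = \frac{\sqrt{-27 + 292}}{27979} = \sqrt{265} \cdot \frac{1}{27979} = \frac{\sqrt{265}}{27979}$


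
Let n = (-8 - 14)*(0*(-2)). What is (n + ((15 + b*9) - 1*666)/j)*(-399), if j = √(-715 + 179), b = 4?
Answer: -245385*I*√134/268 ≈ -10599.0*I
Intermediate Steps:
n = 0 (n = -22*0 = 0)
j = 2*I*√134 (j = √(-536) = 2*I*√134 ≈ 23.152*I)
(n + ((15 + b*9) - 1*666)/j)*(-399) = (0 + ((15 + 4*9) - 1*666)/((2*I*√134)))*(-399) = (0 + ((15 + 36) - 666)*(-I*√134/268))*(-399) = (0 + (51 - 666)*(-I*√134/268))*(-399) = (0 - (-615)*I*√134/268)*(-399) = (0 + 615*I*√134/268)*(-399) = (615*I*√134/268)*(-399) = -245385*I*√134/268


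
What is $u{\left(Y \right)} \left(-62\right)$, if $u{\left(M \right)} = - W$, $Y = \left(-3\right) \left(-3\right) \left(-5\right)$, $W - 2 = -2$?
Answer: $0$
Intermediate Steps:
$W = 0$ ($W = 2 - 2 = 0$)
$Y = -45$ ($Y = 9 \left(-5\right) = -45$)
$u{\left(M \right)} = 0$ ($u{\left(M \right)} = \left(-1\right) 0 = 0$)
$u{\left(Y \right)} \left(-62\right) = 0 \left(-62\right) = 0$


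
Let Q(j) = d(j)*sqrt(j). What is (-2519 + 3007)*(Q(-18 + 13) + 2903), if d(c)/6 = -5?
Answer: 1416664 - 14640*I*sqrt(5) ≈ 1.4167e+6 - 32736.0*I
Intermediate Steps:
d(c) = -30 (d(c) = 6*(-5) = -30)
Q(j) = -30*sqrt(j)
(-2519 + 3007)*(Q(-18 + 13) + 2903) = (-2519 + 3007)*(-30*sqrt(-18 + 13) + 2903) = 488*(-30*I*sqrt(5) + 2903) = 488*(2903 - 30*I*sqrt(5)) = 1416664 - 14640*I*sqrt(5)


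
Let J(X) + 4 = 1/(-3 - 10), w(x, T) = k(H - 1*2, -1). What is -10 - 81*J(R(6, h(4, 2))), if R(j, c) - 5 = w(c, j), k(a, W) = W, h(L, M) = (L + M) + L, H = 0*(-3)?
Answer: 4163/13 ≈ 320.23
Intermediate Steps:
H = 0
h(L, M) = M + 2*L
w(x, T) = -1
R(j, c) = 4 (R(j, c) = 5 - 1 = 4)
J(X) = -53/13 (J(X) = -4 + 1/(-3 - 10) = -4 + 1/(-13) = -4 - 1/13 = -53/13)
-10 - 81*J(R(6, h(4, 2))) = -10 - 81*(-53/13) = -10 + 4293/13 = 4163/13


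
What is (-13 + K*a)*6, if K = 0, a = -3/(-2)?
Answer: -78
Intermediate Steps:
a = 3/2 (a = -3*(-½) = 3/2 ≈ 1.5000)
(-13 + K*a)*6 = (-13 + 0*(3/2))*6 = (-13 + 0)*6 = -13*6 = -78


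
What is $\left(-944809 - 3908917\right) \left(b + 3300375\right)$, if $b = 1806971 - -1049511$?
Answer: $-29883696899182$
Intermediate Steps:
$b = 2856482$ ($b = 1806971 + 1049511 = 2856482$)
$\left(-944809 - 3908917\right) \left(b + 3300375\right) = \left(-944809 - 3908917\right) \left(2856482 + 3300375\right) = \left(-4853726\right) 6156857 = -29883696899182$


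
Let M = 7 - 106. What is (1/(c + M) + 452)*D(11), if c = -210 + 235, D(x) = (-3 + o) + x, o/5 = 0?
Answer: 133788/37 ≈ 3615.9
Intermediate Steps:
o = 0 (o = 5*0 = 0)
D(x) = -3 + x (D(x) = (-3 + 0) + x = -3 + x)
c = 25
M = -99
(1/(c + M) + 452)*D(11) = (1/(25 - 99) + 452)*(-3 + 11) = (1/(-74) + 452)*8 = (-1/74 + 452)*8 = (33447/74)*8 = 133788/37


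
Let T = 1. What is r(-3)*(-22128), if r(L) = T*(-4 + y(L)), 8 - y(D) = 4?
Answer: 0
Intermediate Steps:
y(D) = 4 (y(D) = 8 - 1*4 = 8 - 4 = 4)
r(L) = 0 (r(L) = 1*(-4 + 4) = 1*0 = 0)
r(-3)*(-22128) = 0*(-22128) = 0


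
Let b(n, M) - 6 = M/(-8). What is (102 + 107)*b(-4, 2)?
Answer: 4807/4 ≈ 1201.8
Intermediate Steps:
b(n, M) = 6 - M/8 (b(n, M) = 6 + M/(-8) = 6 + M*(-⅛) = 6 - M/8)
(102 + 107)*b(-4, 2) = (102 + 107)*(6 - ⅛*2) = 209*(6 - ¼) = 209*(23/4) = 4807/4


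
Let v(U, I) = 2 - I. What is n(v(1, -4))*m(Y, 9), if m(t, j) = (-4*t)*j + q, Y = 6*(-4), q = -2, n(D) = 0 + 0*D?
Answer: 0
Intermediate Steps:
n(D) = 0 (n(D) = 0 + 0 = 0)
Y = -24
m(t, j) = -2 - 4*j*t (m(t, j) = (-4*t)*j - 2 = -4*j*t - 2 = -2 - 4*j*t)
n(v(1, -4))*m(Y, 9) = 0*(-2 - 4*9*(-24)) = 0*(-2 + 864) = 0*862 = 0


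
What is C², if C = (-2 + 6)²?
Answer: 256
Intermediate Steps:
C = 16 (C = 4² = 16)
C² = 16² = 256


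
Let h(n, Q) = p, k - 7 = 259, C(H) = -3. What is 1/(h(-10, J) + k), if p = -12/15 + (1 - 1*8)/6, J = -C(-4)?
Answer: 30/7921 ≈ 0.0037874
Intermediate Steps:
k = 266 (k = 7 + 259 = 266)
J = 3 (J = -1*(-3) = 3)
p = -59/30 (p = -12*1/15 + (1 - 8)*(⅙) = -⅘ - 7*⅙ = -⅘ - 7/6 = -59/30 ≈ -1.9667)
h(n, Q) = -59/30
1/(h(-10, J) + k) = 1/(-59/30 + 266) = 1/(7921/30) = 30/7921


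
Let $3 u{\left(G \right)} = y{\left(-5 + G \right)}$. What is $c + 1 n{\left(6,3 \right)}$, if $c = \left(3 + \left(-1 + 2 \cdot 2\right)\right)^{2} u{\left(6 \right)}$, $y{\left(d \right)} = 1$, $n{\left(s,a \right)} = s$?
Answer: $18$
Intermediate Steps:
$u{\left(G \right)} = \frac{1}{3}$ ($u{\left(G \right)} = \frac{1}{3} \cdot 1 = \frac{1}{3}$)
$c = 12$ ($c = \left(3 + \left(-1 + 2 \cdot 2\right)\right)^{2} \cdot \frac{1}{3} = \left(3 + \left(-1 + 4\right)\right)^{2} \cdot \frac{1}{3} = \left(3 + 3\right)^{2} \cdot \frac{1}{3} = 6^{2} \cdot \frac{1}{3} = 36 \cdot \frac{1}{3} = 12$)
$c + 1 n{\left(6,3 \right)} = 12 + 1 \cdot 6 = 12 + 6 = 18$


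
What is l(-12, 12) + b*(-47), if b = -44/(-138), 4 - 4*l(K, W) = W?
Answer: -1172/69 ≈ -16.986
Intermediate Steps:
l(K, W) = 1 - W/4
b = 22/69 (b = -44*(-1/138) = 22/69 ≈ 0.31884)
l(-12, 12) + b*(-47) = (1 - ¼*12) + (22/69)*(-47) = (1 - 3) - 1034/69 = -2 - 1034/69 = -1172/69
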